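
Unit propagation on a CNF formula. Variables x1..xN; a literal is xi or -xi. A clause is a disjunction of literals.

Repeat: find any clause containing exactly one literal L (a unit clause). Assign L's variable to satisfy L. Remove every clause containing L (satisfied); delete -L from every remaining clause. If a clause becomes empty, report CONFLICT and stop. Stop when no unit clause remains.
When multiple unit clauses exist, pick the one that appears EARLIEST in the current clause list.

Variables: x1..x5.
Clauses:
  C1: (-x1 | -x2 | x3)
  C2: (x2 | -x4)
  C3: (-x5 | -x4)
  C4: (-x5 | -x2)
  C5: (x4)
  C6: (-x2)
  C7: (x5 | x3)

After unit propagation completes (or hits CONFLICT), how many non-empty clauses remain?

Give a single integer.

unit clause [4] forces x4=T; simplify:
  drop -4 from [2, -4] -> [2]
  drop -4 from [-5, -4] -> [-5]
  satisfied 1 clause(s); 6 remain; assigned so far: [4]
unit clause [2] forces x2=T; simplify:
  drop -2 from [-1, -2, 3] -> [-1, 3]
  drop -2 from [-5, -2] -> [-5]
  drop -2 from [-2] -> [] (empty!)
  satisfied 1 clause(s); 5 remain; assigned so far: [2, 4]
CONFLICT (empty clause)

Answer: 4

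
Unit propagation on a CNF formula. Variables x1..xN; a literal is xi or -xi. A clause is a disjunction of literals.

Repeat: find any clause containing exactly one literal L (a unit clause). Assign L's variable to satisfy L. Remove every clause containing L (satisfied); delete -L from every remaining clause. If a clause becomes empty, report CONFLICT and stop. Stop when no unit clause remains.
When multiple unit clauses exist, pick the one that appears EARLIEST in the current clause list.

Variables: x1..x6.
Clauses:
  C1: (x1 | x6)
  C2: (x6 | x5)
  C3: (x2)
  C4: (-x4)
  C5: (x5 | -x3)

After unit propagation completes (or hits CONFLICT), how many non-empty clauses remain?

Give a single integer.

unit clause [2] forces x2=T; simplify:
  satisfied 1 clause(s); 4 remain; assigned so far: [2]
unit clause [-4] forces x4=F; simplify:
  satisfied 1 clause(s); 3 remain; assigned so far: [2, 4]

Answer: 3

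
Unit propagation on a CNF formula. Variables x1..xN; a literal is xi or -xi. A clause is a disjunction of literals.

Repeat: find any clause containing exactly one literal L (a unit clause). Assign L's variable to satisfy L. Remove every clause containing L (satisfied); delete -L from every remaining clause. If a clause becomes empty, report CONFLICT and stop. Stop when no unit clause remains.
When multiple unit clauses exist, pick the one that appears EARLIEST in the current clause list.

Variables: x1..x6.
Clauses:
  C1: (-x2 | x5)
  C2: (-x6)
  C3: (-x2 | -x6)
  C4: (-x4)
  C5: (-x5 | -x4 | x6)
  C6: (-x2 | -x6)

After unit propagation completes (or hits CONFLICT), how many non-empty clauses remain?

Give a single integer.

unit clause [-6] forces x6=F; simplify:
  drop 6 from [-5, -4, 6] -> [-5, -4]
  satisfied 3 clause(s); 3 remain; assigned so far: [6]
unit clause [-4] forces x4=F; simplify:
  satisfied 2 clause(s); 1 remain; assigned so far: [4, 6]

Answer: 1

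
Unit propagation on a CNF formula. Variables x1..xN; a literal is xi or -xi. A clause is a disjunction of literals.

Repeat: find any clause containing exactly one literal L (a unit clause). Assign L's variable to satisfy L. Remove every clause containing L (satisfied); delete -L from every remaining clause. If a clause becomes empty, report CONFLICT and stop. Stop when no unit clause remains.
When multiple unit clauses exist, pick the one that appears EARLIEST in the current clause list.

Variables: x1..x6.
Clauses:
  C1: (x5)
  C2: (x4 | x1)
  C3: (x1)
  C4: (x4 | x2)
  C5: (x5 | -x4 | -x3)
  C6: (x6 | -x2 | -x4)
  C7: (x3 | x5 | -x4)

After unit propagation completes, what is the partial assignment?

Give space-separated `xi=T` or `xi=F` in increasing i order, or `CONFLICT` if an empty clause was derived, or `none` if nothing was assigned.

unit clause [5] forces x5=T; simplify:
  satisfied 3 clause(s); 4 remain; assigned so far: [5]
unit clause [1] forces x1=T; simplify:
  satisfied 2 clause(s); 2 remain; assigned so far: [1, 5]

Answer: x1=T x5=T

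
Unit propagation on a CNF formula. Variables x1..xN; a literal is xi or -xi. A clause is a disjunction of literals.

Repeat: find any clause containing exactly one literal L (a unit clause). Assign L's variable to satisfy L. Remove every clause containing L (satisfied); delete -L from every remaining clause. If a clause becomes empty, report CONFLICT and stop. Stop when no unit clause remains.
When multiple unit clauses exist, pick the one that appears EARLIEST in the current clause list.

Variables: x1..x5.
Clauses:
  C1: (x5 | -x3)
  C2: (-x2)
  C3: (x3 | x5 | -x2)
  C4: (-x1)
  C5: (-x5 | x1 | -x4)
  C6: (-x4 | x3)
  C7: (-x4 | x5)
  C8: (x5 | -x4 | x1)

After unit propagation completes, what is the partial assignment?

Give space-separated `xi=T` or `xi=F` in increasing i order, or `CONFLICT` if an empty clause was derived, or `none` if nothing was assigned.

Answer: x1=F x2=F

Derivation:
unit clause [-2] forces x2=F; simplify:
  satisfied 2 clause(s); 6 remain; assigned so far: [2]
unit clause [-1] forces x1=F; simplify:
  drop 1 from [-5, 1, -4] -> [-5, -4]
  drop 1 from [5, -4, 1] -> [5, -4]
  satisfied 1 clause(s); 5 remain; assigned so far: [1, 2]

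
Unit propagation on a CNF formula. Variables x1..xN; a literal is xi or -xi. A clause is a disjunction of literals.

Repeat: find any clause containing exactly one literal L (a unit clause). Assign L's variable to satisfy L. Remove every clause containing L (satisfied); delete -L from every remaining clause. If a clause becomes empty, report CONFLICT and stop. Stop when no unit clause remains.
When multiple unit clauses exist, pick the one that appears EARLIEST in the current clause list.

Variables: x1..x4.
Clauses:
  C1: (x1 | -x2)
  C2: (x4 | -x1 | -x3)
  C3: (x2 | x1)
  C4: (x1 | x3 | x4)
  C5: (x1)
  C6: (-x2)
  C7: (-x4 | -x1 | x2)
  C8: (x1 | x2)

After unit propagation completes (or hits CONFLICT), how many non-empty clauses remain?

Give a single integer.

Answer: 0

Derivation:
unit clause [1] forces x1=T; simplify:
  drop -1 from [4, -1, -3] -> [4, -3]
  drop -1 from [-4, -1, 2] -> [-4, 2]
  satisfied 5 clause(s); 3 remain; assigned so far: [1]
unit clause [-2] forces x2=F; simplify:
  drop 2 from [-4, 2] -> [-4]
  satisfied 1 clause(s); 2 remain; assigned so far: [1, 2]
unit clause [-4] forces x4=F; simplify:
  drop 4 from [4, -3] -> [-3]
  satisfied 1 clause(s); 1 remain; assigned so far: [1, 2, 4]
unit clause [-3] forces x3=F; simplify:
  satisfied 1 clause(s); 0 remain; assigned so far: [1, 2, 3, 4]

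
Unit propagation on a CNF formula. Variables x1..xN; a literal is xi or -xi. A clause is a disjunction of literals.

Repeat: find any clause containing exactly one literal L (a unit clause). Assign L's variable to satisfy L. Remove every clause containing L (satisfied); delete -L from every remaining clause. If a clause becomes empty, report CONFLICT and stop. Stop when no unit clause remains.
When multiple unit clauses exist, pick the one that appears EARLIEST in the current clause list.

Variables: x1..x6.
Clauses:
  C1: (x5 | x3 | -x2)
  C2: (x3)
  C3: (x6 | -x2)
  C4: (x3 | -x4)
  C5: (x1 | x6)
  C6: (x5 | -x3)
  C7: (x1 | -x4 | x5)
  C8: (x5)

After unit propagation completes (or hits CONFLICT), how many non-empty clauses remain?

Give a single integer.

unit clause [3] forces x3=T; simplify:
  drop -3 from [5, -3] -> [5]
  satisfied 3 clause(s); 5 remain; assigned so far: [3]
unit clause [5] forces x5=T; simplify:
  satisfied 3 clause(s); 2 remain; assigned so far: [3, 5]

Answer: 2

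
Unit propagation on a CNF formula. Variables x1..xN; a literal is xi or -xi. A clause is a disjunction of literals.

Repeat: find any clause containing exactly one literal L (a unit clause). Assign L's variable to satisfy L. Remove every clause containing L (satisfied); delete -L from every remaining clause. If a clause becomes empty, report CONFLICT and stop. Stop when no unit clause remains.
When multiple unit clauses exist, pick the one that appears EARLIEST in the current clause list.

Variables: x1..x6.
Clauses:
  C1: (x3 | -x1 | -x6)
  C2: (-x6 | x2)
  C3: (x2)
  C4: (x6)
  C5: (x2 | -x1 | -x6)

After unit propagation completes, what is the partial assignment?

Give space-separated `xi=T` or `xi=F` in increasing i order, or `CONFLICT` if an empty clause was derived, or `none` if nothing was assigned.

unit clause [2] forces x2=T; simplify:
  satisfied 3 clause(s); 2 remain; assigned so far: [2]
unit clause [6] forces x6=T; simplify:
  drop -6 from [3, -1, -6] -> [3, -1]
  satisfied 1 clause(s); 1 remain; assigned so far: [2, 6]

Answer: x2=T x6=T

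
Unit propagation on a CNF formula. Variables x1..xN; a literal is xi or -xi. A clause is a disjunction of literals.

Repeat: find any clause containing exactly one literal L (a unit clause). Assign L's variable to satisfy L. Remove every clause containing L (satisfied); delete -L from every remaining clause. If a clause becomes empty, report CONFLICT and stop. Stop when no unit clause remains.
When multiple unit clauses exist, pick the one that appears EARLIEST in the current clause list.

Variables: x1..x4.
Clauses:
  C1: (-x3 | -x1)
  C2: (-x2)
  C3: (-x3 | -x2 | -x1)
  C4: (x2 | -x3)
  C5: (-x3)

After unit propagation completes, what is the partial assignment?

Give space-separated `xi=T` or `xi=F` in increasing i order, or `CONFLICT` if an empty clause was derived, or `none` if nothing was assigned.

unit clause [-2] forces x2=F; simplify:
  drop 2 from [2, -3] -> [-3]
  satisfied 2 clause(s); 3 remain; assigned so far: [2]
unit clause [-3] forces x3=F; simplify:
  satisfied 3 clause(s); 0 remain; assigned so far: [2, 3]

Answer: x2=F x3=F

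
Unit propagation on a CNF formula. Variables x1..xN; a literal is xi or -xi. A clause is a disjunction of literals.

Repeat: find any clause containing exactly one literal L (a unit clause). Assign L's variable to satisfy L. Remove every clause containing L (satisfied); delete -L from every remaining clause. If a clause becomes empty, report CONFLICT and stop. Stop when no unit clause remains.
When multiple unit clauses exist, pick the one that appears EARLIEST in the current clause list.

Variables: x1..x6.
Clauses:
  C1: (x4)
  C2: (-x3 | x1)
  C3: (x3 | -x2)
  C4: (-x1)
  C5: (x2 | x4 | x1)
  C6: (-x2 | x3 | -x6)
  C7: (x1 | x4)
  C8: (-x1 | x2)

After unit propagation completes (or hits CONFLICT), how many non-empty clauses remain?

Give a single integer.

unit clause [4] forces x4=T; simplify:
  satisfied 3 clause(s); 5 remain; assigned so far: [4]
unit clause [-1] forces x1=F; simplify:
  drop 1 from [-3, 1] -> [-3]
  satisfied 2 clause(s); 3 remain; assigned so far: [1, 4]
unit clause [-3] forces x3=F; simplify:
  drop 3 from [3, -2] -> [-2]
  drop 3 from [-2, 3, -6] -> [-2, -6]
  satisfied 1 clause(s); 2 remain; assigned so far: [1, 3, 4]
unit clause [-2] forces x2=F; simplify:
  satisfied 2 clause(s); 0 remain; assigned so far: [1, 2, 3, 4]

Answer: 0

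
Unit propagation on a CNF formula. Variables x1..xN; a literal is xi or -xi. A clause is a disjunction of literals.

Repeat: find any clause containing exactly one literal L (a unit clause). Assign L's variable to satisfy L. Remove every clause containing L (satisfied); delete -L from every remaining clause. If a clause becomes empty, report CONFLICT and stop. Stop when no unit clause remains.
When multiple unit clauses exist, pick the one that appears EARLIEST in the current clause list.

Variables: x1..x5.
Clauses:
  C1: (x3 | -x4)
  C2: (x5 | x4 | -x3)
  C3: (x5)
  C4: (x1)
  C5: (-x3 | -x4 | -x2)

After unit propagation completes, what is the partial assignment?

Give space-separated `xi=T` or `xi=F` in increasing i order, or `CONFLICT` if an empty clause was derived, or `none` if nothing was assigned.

unit clause [5] forces x5=T; simplify:
  satisfied 2 clause(s); 3 remain; assigned so far: [5]
unit clause [1] forces x1=T; simplify:
  satisfied 1 clause(s); 2 remain; assigned so far: [1, 5]

Answer: x1=T x5=T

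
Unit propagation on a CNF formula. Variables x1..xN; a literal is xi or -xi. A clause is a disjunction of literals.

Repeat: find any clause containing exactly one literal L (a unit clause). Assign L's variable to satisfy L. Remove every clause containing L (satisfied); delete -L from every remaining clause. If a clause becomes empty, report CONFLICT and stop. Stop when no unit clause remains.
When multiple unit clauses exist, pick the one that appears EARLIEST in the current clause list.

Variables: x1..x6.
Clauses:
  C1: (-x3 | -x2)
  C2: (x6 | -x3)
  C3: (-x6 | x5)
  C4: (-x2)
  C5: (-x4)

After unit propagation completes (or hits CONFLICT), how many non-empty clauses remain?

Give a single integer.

unit clause [-2] forces x2=F; simplify:
  satisfied 2 clause(s); 3 remain; assigned so far: [2]
unit clause [-4] forces x4=F; simplify:
  satisfied 1 clause(s); 2 remain; assigned so far: [2, 4]

Answer: 2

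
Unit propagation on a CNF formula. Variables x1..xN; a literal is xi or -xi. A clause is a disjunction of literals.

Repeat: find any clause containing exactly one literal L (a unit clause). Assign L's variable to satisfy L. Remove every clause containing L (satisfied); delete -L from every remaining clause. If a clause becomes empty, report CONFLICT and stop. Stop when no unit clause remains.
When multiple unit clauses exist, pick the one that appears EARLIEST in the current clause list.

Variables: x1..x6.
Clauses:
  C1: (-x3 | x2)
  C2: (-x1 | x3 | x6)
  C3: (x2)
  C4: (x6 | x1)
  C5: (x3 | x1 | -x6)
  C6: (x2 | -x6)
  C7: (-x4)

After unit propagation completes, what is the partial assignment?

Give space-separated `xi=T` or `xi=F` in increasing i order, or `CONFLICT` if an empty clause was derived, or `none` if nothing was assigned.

Answer: x2=T x4=F

Derivation:
unit clause [2] forces x2=T; simplify:
  satisfied 3 clause(s); 4 remain; assigned so far: [2]
unit clause [-4] forces x4=F; simplify:
  satisfied 1 clause(s); 3 remain; assigned so far: [2, 4]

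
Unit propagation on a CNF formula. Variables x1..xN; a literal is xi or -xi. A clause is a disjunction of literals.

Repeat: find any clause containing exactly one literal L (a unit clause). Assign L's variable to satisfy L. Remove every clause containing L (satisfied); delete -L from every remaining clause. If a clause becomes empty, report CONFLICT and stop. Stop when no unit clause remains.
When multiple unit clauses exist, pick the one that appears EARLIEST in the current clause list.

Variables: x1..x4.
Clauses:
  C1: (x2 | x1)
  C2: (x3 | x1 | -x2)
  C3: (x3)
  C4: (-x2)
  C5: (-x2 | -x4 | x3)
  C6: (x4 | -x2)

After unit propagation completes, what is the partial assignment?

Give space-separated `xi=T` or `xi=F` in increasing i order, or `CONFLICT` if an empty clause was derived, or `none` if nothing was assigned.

unit clause [3] forces x3=T; simplify:
  satisfied 3 clause(s); 3 remain; assigned so far: [3]
unit clause [-2] forces x2=F; simplify:
  drop 2 from [2, 1] -> [1]
  satisfied 2 clause(s); 1 remain; assigned so far: [2, 3]
unit clause [1] forces x1=T; simplify:
  satisfied 1 clause(s); 0 remain; assigned so far: [1, 2, 3]

Answer: x1=T x2=F x3=T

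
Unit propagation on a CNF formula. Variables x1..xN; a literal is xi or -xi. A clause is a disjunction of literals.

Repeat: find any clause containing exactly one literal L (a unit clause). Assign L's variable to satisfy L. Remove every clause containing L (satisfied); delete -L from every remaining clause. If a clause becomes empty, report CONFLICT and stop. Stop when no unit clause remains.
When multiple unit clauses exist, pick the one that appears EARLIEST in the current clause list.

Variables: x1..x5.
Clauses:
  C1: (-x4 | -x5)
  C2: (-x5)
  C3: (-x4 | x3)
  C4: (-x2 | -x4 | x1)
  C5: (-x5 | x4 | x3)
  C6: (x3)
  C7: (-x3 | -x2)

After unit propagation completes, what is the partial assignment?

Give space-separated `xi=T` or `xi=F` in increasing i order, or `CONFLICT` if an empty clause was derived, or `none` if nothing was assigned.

Answer: x2=F x3=T x5=F

Derivation:
unit clause [-5] forces x5=F; simplify:
  satisfied 3 clause(s); 4 remain; assigned so far: [5]
unit clause [3] forces x3=T; simplify:
  drop -3 from [-3, -2] -> [-2]
  satisfied 2 clause(s); 2 remain; assigned so far: [3, 5]
unit clause [-2] forces x2=F; simplify:
  satisfied 2 clause(s); 0 remain; assigned so far: [2, 3, 5]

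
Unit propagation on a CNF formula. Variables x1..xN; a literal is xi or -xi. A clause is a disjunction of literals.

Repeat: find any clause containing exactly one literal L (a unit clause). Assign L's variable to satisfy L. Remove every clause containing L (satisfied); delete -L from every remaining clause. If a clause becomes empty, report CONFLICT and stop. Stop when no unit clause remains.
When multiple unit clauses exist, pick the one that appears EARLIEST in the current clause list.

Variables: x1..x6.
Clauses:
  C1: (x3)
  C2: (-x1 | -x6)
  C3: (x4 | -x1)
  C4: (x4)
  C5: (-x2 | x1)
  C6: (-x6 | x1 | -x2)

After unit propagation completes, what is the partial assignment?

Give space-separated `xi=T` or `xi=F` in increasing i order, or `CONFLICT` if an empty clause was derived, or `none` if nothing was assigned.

Answer: x3=T x4=T

Derivation:
unit clause [3] forces x3=T; simplify:
  satisfied 1 clause(s); 5 remain; assigned so far: [3]
unit clause [4] forces x4=T; simplify:
  satisfied 2 clause(s); 3 remain; assigned so far: [3, 4]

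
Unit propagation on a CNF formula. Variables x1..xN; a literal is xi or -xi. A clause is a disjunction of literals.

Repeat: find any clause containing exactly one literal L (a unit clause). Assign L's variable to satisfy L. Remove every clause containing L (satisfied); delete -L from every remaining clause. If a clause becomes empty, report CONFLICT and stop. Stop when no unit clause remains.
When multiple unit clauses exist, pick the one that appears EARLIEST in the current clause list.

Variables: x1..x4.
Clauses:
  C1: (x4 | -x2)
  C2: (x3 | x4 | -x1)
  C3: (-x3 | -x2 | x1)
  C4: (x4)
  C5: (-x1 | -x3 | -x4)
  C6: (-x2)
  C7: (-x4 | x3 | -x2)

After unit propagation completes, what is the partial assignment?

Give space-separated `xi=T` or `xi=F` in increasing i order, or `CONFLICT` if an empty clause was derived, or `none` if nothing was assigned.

unit clause [4] forces x4=T; simplify:
  drop -4 from [-1, -3, -4] -> [-1, -3]
  drop -4 from [-4, 3, -2] -> [3, -2]
  satisfied 3 clause(s); 4 remain; assigned so far: [4]
unit clause [-2] forces x2=F; simplify:
  satisfied 3 clause(s); 1 remain; assigned so far: [2, 4]

Answer: x2=F x4=T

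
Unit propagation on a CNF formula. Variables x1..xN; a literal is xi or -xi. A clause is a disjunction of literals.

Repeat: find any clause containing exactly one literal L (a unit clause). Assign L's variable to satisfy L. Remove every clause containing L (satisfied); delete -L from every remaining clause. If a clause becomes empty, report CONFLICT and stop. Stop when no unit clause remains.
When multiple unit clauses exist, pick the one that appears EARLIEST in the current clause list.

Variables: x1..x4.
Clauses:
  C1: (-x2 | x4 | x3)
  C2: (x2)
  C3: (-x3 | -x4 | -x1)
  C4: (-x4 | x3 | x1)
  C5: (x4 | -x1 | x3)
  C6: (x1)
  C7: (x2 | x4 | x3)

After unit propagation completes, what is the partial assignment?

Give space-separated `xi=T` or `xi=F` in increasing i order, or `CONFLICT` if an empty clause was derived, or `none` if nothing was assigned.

unit clause [2] forces x2=T; simplify:
  drop -2 from [-2, 4, 3] -> [4, 3]
  satisfied 2 clause(s); 5 remain; assigned so far: [2]
unit clause [1] forces x1=T; simplify:
  drop -1 from [-3, -4, -1] -> [-3, -4]
  drop -1 from [4, -1, 3] -> [4, 3]
  satisfied 2 clause(s); 3 remain; assigned so far: [1, 2]

Answer: x1=T x2=T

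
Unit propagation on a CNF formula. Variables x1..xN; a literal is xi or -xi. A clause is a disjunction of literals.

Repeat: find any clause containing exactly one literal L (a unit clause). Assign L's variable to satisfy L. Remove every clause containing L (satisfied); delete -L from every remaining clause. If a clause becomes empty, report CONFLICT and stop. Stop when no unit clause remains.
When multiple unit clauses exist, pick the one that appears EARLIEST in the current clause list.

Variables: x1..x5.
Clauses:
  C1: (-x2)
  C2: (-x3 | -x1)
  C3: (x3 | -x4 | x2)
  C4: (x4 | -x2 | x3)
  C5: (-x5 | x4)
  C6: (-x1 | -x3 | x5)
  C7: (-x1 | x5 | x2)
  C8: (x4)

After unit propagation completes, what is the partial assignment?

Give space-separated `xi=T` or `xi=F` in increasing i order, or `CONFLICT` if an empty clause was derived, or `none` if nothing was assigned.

unit clause [-2] forces x2=F; simplify:
  drop 2 from [3, -4, 2] -> [3, -4]
  drop 2 from [-1, 5, 2] -> [-1, 5]
  satisfied 2 clause(s); 6 remain; assigned so far: [2]
unit clause [4] forces x4=T; simplify:
  drop -4 from [3, -4] -> [3]
  satisfied 2 clause(s); 4 remain; assigned so far: [2, 4]
unit clause [3] forces x3=T; simplify:
  drop -3 from [-3, -1] -> [-1]
  drop -3 from [-1, -3, 5] -> [-1, 5]
  satisfied 1 clause(s); 3 remain; assigned so far: [2, 3, 4]
unit clause [-1] forces x1=F; simplify:
  satisfied 3 clause(s); 0 remain; assigned so far: [1, 2, 3, 4]

Answer: x1=F x2=F x3=T x4=T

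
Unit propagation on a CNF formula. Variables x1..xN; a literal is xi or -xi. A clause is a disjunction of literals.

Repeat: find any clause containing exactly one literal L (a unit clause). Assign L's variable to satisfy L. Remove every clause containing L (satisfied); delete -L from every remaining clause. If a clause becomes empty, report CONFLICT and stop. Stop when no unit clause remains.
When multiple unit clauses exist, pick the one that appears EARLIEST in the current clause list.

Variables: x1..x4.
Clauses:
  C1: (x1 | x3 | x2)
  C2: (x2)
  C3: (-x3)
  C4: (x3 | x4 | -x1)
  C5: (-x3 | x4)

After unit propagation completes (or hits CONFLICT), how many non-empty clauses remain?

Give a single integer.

Answer: 1

Derivation:
unit clause [2] forces x2=T; simplify:
  satisfied 2 clause(s); 3 remain; assigned so far: [2]
unit clause [-3] forces x3=F; simplify:
  drop 3 from [3, 4, -1] -> [4, -1]
  satisfied 2 clause(s); 1 remain; assigned so far: [2, 3]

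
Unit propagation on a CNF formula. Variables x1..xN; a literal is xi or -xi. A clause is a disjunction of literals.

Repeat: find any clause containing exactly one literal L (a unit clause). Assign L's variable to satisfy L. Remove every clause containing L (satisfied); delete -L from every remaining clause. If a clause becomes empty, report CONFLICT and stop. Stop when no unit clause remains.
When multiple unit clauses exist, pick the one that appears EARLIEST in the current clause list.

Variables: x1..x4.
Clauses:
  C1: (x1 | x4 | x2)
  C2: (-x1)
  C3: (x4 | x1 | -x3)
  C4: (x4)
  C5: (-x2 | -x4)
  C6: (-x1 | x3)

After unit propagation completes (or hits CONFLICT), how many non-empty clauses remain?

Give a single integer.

unit clause [-1] forces x1=F; simplify:
  drop 1 from [1, 4, 2] -> [4, 2]
  drop 1 from [4, 1, -3] -> [4, -3]
  satisfied 2 clause(s); 4 remain; assigned so far: [1]
unit clause [4] forces x4=T; simplify:
  drop -4 from [-2, -4] -> [-2]
  satisfied 3 clause(s); 1 remain; assigned so far: [1, 4]
unit clause [-2] forces x2=F; simplify:
  satisfied 1 clause(s); 0 remain; assigned so far: [1, 2, 4]

Answer: 0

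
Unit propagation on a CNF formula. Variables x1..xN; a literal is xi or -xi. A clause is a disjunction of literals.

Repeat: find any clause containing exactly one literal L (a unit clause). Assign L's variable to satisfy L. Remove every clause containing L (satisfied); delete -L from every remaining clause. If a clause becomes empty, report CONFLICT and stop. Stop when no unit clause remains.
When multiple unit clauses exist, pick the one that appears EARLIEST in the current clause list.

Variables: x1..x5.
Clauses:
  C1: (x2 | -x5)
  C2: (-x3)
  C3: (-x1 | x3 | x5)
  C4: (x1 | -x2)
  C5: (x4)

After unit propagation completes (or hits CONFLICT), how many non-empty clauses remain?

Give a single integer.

unit clause [-3] forces x3=F; simplify:
  drop 3 from [-1, 3, 5] -> [-1, 5]
  satisfied 1 clause(s); 4 remain; assigned so far: [3]
unit clause [4] forces x4=T; simplify:
  satisfied 1 clause(s); 3 remain; assigned so far: [3, 4]

Answer: 3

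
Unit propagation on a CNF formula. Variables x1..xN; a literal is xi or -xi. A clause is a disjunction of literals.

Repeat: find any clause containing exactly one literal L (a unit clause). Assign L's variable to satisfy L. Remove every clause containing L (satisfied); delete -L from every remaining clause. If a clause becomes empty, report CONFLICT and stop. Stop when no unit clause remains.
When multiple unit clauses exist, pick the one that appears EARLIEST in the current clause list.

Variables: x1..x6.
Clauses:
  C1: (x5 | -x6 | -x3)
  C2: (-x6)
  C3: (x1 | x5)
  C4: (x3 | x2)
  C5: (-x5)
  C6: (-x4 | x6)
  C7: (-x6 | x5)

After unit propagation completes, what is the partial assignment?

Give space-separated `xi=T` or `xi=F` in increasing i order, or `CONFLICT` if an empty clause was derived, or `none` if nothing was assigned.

unit clause [-6] forces x6=F; simplify:
  drop 6 from [-4, 6] -> [-4]
  satisfied 3 clause(s); 4 remain; assigned so far: [6]
unit clause [-5] forces x5=F; simplify:
  drop 5 from [1, 5] -> [1]
  satisfied 1 clause(s); 3 remain; assigned so far: [5, 6]
unit clause [1] forces x1=T; simplify:
  satisfied 1 clause(s); 2 remain; assigned so far: [1, 5, 6]
unit clause [-4] forces x4=F; simplify:
  satisfied 1 clause(s); 1 remain; assigned so far: [1, 4, 5, 6]

Answer: x1=T x4=F x5=F x6=F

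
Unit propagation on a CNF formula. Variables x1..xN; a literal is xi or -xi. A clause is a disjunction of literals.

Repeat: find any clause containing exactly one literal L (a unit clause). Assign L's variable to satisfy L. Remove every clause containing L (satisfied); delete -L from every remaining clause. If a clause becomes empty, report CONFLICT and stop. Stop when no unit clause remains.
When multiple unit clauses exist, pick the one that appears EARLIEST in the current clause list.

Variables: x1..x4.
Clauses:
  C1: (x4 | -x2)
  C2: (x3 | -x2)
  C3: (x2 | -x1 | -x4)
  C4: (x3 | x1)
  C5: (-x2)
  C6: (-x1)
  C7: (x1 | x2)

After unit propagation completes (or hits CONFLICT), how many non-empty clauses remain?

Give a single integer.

Answer: 1

Derivation:
unit clause [-2] forces x2=F; simplify:
  drop 2 from [2, -1, -4] -> [-1, -4]
  drop 2 from [1, 2] -> [1]
  satisfied 3 clause(s); 4 remain; assigned so far: [2]
unit clause [-1] forces x1=F; simplify:
  drop 1 from [3, 1] -> [3]
  drop 1 from [1] -> [] (empty!)
  satisfied 2 clause(s); 2 remain; assigned so far: [1, 2]
CONFLICT (empty clause)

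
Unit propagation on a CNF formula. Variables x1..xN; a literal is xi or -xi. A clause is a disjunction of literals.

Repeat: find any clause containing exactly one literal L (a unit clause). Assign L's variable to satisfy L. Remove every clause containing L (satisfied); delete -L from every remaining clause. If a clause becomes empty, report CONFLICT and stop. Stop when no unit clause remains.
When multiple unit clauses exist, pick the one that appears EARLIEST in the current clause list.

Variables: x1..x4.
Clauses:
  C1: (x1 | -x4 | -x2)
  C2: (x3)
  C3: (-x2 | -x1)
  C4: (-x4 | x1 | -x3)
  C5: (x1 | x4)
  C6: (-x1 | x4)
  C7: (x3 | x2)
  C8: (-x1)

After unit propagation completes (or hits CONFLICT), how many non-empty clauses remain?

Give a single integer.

Answer: 0

Derivation:
unit clause [3] forces x3=T; simplify:
  drop -3 from [-4, 1, -3] -> [-4, 1]
  satisfied 2 clause(s); 6 remain; assigned so far: [3]
unit clause [-1] forces x1=F; simplify:
  drop 1 from [1, -4, -2] -> [-4, -2]
  drop 1 from [-4, 1] -> [-4]
  drop 1 from [1, 4] -> [4]
  satisfied 3 clause(s); 3 remain; assigned so far: [1, 3]
unit clause [-4] forces x4=F; simplify:
  drop 4 from [4] -> [] (empty!)
  satisfied 2 clause(s); 1 remain; assigned so far: [1, 3, 4]
CONFLICT (empty clause)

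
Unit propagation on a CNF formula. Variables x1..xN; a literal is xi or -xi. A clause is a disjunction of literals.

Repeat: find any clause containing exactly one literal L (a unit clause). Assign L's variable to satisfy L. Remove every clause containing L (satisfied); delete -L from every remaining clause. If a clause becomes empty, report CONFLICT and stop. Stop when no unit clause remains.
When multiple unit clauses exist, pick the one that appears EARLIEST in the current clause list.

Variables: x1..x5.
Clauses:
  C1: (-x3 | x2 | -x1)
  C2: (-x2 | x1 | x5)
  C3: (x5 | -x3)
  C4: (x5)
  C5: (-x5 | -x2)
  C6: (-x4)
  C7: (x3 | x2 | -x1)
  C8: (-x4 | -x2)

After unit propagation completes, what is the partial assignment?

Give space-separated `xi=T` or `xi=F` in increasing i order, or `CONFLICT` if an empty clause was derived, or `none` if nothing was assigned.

Answer: x2=F x4=F x5=T

Derivation:
unit clause [5] forces x5=T; simplify:
  drop -5 from [-5, -2] -> [-2]
  satisfied 3 clause(s); 5 remain; assigned so far: [5]
unit clause [-2] forces x2=F; simplify:
  drop 2 from [-3, 2, -1] -> [-3, -1]
  drop 2 from [3, 2, -1] -> [3, -1]
  satisfied 2 clause(s); 3 remain; assigned so far: [2, 5]
unit clause [-4] forces x4=F; simplify:
  satisfied 1 clause(s); 2 remain; assigned so far: [2, 4, 5]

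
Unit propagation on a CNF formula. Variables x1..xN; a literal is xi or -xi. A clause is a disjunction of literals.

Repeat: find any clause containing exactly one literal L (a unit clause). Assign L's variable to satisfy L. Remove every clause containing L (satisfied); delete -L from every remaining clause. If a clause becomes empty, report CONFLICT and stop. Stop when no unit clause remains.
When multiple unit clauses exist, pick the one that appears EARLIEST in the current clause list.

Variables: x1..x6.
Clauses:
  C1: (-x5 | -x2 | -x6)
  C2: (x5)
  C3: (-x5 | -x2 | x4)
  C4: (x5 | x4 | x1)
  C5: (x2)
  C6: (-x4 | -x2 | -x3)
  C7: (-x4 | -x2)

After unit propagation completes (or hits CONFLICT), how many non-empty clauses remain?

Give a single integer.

unit clause [5] forces x5=T; simplify:
  drop -5 from [-5, -2, -6] -> [-2, -6]
  drop -5 from [-5, -2, 4] -> [-2, 4]
  satisfied 2 clause(s); 5 remain; assigned so far: [5]
unit clause [2] forces x2=T; simplify:
  drop -2 from [-2, -6] -> [-6]
  drop -2 from [-2, 4] -> [4]
  drop -2 from [-4, -2, -3] -> [-4, -3]
  drop -2 from [-4, -2] -> [-4]
  satisfied 1 clause(s); 4 remain; assigned so far: [2, 5]
unit clause [-6] forces x6=F; simplify:
  satisfied 1 clause(s); 3 remain; assigned so far: [2, 5, 6]
unit clause [4] forces x4=T; simplify:
  drop -4 from [-4, -3] -> [-3]
  drop -4 from [-4] -> [] (empty!)
  satisfied 1 clause(s); 2 remain; assigned so far: [2, 4, 5, 6]
CONFLICT (empty clause)

Answer: 1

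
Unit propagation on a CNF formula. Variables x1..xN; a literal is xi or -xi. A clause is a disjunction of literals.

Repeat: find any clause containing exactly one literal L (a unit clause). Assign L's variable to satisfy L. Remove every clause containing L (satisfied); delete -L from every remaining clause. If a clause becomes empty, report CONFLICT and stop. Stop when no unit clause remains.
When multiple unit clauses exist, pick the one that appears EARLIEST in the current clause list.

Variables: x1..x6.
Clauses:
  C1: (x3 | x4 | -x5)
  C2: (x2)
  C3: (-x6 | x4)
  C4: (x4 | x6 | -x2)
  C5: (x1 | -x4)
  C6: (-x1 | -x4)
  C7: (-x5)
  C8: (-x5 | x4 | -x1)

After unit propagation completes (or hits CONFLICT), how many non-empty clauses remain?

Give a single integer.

Answer: 4

Derivation:
unit clause [2] forces x2=T; simplify:
  drop -2 from [4, 6, -2] -> [4, 6]
  satisfied 1 clause(s); 7 remain; assigned so far: [2]
unit clause [-5] forces x5=F; simplify:
  satisfied 3 clause(s); 4 remain; assigned so far: [2, 5]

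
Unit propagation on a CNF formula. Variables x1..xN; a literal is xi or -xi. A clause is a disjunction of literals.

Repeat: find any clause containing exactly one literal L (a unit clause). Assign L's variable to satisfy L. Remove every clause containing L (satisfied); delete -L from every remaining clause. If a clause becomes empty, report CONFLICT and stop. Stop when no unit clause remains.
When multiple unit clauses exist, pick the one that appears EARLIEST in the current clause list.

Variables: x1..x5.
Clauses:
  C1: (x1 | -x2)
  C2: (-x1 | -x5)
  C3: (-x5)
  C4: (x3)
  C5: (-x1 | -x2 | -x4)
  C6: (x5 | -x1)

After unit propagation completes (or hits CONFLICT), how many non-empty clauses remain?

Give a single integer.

Answer: 0

Derivation:
unit clause [-5] forces x5=F; simplify:
  drop 5 from [5, -1] -> [-1]
  satisfied 2 clause(s); 4 remain; assigned so far: [5]
unit clause [3] forces x3=T; simplify:
  satisfied 1 clause(s); 3 remain; assigned so far: [3, 5]
unit clause [-1] forces x1=F; simplify:
  drop 1 from [1, -2] -> [-2]
  satisfied 2 clause(s); 1 remain; assigned so far: [1, 3, 5]
unit clause [-2] forces x2=F; simplify:
  satisfied 1 clause(s); 0 remain; assigned so far: [1, 2, 3, 5]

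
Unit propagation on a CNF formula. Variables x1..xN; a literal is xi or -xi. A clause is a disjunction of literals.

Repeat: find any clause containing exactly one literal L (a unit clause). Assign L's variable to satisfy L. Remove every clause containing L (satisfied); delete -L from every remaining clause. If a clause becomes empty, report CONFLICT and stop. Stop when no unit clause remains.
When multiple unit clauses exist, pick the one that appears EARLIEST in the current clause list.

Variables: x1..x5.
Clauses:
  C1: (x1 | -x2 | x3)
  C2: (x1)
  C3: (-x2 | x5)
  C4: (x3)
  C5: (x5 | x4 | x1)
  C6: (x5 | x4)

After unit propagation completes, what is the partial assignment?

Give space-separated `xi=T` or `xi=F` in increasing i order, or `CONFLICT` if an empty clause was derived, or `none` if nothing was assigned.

Answer: x1=T x3=T

Derivation:
unit clause [1] forces x1=T; simplify:
  satisfied 3 clause(s); 3 remain; assigned so far: [1]
unit clause [3] forces x3=T; simplify:
  satisfied 1 clause(s); 2 remain; assigned so far: [1, 3]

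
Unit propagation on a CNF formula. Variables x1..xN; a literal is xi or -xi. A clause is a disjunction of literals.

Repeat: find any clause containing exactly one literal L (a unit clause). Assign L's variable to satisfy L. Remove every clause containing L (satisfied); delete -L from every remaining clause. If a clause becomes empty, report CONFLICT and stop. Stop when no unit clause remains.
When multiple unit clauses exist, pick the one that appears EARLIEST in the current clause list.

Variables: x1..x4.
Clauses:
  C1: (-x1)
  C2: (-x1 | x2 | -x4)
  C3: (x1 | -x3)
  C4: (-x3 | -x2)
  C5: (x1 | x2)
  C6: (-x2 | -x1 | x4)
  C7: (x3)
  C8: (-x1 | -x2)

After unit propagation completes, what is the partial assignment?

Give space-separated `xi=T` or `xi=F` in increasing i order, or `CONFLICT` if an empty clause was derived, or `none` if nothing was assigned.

Answer: CONFLICT

Derivation:
unit clause [-1] forces x1=F; simplify:
  drop 1 from [1, -3] -> [-3]
  drop 1 from [1, 2] -> [2]
  satisfied 4 clause(s); 4 remain; assigned so far: [1]
unit clause [-3] forces x3=F; simplify:
  drop 3 from [3] -> [] (empty!)
  satisfied 2 clause(s); 2 remain; assigned so far: [1, 3]
CONFLICT (empty clause)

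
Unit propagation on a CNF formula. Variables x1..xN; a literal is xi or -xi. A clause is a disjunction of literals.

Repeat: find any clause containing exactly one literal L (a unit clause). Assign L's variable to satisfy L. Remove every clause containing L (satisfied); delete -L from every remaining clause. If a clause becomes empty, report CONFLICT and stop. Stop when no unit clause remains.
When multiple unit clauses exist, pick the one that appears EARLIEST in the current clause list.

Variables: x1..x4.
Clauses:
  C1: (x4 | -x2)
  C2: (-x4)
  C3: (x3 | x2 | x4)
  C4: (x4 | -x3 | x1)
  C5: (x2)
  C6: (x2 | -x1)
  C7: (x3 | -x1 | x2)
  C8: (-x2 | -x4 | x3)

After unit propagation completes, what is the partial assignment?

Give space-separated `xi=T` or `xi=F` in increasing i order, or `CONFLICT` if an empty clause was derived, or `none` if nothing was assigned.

Answer: CONFLICT

Derivation:
unit clause [-4] forces x4=F; simplify:
  drop 4 from [4, -2] -> [-2]
  drop 4 from [3, 2, 4] -> [3, 2]
  drop 4 from [4, -3, 1] -> [-3, 1]
  satisfied 2 clause(s); 6 remain; assigned so far: [4]
unit clause [-2] forces x2=F; simplify:
  drop 2 from [3, 2] -> [3]
  drop 2 from [2] -> [] (empty!)
  drop 2 from [2, -1] -> [-1]
  drop 2 from [3, -1, 2] -> [3, -1]
  satisfied 1 clause(s); 5 remain; assigned so far: [2, 4]
CONFLICT (empty clause)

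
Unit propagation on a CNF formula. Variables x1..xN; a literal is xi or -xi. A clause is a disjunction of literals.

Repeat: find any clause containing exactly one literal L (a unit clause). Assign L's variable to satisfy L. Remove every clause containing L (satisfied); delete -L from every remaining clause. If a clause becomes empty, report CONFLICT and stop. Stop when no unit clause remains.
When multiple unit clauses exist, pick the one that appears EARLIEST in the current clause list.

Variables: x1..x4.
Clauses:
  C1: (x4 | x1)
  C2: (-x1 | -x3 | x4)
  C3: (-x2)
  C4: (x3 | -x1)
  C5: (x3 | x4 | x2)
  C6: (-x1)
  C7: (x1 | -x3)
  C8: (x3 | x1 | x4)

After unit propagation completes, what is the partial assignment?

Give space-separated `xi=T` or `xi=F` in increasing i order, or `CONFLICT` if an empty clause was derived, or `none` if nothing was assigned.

Answer: x1=F x2=F x3=F x4=T

Derivation:
unit clause [-2] forces x2=F; simplify:
  drop 2 from [3, 4, 2] -> [3, 4]
  satisfied 1 clause(s); 7 remain; assigned so far: [2]
unit clause [-1] forces x1=F; simplify:
  drop 1 from [4, 1] -> [4]
  drop 1 from [1, -3] -> [-3]
  drop 1 from [3, 1, 4] -> [3, 4]
  satisfied 3 clause(s); 4 remain; assigned so far: [1, 2]
unit clause [4] forces x4=T; simplify:
  satisfied 3 clause(s); 1 remain; assigned so far: [1, 2, 4]
unit clause [-3] forces x3=F; simplify:
  satisfied 1 clause(s); 0 remain; assigned so far: [1, 2, 3, 4]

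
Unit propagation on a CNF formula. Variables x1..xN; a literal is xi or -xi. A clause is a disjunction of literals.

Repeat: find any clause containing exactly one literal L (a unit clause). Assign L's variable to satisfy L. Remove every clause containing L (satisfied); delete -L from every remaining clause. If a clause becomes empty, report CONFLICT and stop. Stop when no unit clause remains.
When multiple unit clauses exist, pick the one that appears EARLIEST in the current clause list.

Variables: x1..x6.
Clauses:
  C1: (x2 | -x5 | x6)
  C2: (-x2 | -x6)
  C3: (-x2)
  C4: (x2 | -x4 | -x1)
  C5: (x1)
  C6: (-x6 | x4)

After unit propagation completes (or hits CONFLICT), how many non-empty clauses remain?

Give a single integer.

unit clause [-2] forces x2=F; simplify:
  drop 2 from [2, -5, 6] -> [-5, 6]
  drop 2 from [2, -4, -1] -> [-4, -1]
  satisfied 2 clause(s); 4 remain; assigned so far: [2]
unit clause [1] forces x1=T; simplify:
  drop -1 from [-4, -1] -> [-4]
  satisfied 1 clause(s); 3 remain; assigned so far: [1, 2]
unit clause [-4] forces x4=F; simplify:
  drop 4 from [-6, 4] -> [-6]
  satisfied 1 clause(s); 2 remain; assigned so far: [1, 2, 4]
unit clause [-6] forces x6=F; simplify:
  drop 6 from [-5, 6] -> [-5]
  satisfied 1 clause(s); 1 remain; assigned so far: [1, 2, 4, 6]
unit clause [-5] forces x5=F; simplify:
  satisfied 1 clause(s); 0 remain; assigned so far: [1, 2, 4, 5, 6]

Answer: 0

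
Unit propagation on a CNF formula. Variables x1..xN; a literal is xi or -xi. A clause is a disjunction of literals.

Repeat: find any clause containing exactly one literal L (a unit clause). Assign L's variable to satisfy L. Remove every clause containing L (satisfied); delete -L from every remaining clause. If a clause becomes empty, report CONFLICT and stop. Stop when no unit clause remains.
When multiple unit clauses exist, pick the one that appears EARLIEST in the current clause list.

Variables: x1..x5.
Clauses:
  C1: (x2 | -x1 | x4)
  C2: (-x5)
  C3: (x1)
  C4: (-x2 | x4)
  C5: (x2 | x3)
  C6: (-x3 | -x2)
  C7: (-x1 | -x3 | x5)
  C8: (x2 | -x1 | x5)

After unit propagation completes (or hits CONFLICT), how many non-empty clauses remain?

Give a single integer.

unit clause [-5] forces x5=F; simplify:
  drop 5 from [-1, -3, 5] -> [-1, -3]
  drop 5 from [2, -1, 5] -> [2, -1]
  satisfied 1 clause(s); 7 remain; assigned so far: [5]
unit clause [1] forces x1=T; simplify:
  drop -1 from [2, -1, 4] -> [2, 4]
  drop -1 from [-1, -3] -> [-3]
  drop -1 from [2, -1] -> [2]
  satisfied 1 clause(s); 6 remain; assigned so far: [1, 5]
unit clause [-3] forces x3=F; simplify:
  drop 3 from [2, 3] -> [2]
  satisfied 2 clause(s); 4 remain; assigned so far: [1, 3, 5]
unit clause [2] forces x2=T; simplify:
  drop -2 from [-2, 4] -> [4]
  satisfied 3 clause(s); 1 remain; assigned so far: [1, 2, 3, 5]
unit clause [4] forces x4=T; simplify:
  satisfied 1 clause(s); 0 remain; assigned so far: [1, 2, 3, 4, 5]

Answer: 0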